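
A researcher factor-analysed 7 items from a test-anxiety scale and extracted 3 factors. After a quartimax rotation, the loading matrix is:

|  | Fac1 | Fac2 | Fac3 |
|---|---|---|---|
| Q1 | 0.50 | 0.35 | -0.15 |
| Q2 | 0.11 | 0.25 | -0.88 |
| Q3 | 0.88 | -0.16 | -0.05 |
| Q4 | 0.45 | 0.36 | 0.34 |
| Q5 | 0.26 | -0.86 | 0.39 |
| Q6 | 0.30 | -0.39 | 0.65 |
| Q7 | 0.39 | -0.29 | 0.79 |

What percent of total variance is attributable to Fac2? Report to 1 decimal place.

18.8%

SS loadings for Fac2 = 0.35² + 0.25² + (-0.16)² + 0.36² + (-0.86)² + (-0.39)² + (-0.29)² = 1.3160
With 7 standardized items, total variance = 7. Proportion = 1.3160/7 = 0.1880 → 18.80%.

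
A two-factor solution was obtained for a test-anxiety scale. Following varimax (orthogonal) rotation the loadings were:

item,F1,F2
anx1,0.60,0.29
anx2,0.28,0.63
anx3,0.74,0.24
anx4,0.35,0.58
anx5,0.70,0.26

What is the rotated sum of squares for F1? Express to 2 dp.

SS loadings for F1 = 0.60² + 0.28² + 0.74² + 0.35² + 0.70² = 0.3600 + 0.0784 + 0.5476 + 0.1225 + 0.4900 = 1.5985

1.60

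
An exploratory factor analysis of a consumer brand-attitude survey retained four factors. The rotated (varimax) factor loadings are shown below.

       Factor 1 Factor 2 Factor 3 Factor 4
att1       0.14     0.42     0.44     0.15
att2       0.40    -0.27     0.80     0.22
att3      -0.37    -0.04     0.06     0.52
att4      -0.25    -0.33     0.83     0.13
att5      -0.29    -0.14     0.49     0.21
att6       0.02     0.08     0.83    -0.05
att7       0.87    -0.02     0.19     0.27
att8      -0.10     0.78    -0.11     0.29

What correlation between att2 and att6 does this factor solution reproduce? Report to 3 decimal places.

r̂ = Σ λ_i·λ_j across factors = (0.40)(0.02) + (-0.27)(0.08) + (0.80)(0.83) + (0.22)(-0.05)
  = +0.0080 -0.0216 +0.6640 -0.0110 = 0.6394

0.639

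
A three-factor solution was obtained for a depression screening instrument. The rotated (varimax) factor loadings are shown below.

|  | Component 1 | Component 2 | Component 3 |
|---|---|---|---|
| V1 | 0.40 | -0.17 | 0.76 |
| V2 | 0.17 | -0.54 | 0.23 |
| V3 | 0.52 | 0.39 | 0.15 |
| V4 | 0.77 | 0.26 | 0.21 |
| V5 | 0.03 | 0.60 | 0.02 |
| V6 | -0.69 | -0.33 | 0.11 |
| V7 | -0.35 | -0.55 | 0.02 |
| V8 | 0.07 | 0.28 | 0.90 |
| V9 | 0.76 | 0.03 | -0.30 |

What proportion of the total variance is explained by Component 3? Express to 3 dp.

SS loadings for Component 3 = 0.76² + 0.23² + 0.15² + 0.21² + 0.02² + 0.11² + 0.02² + 0.90² + (-0.30)² = 1.6100
Proportion of variance = 1.6100 / 9 = 0.1789.

0.179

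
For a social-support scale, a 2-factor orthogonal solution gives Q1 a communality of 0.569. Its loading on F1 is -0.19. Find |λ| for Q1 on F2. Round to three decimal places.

0.730

Under orthogonal rotation h² = Σλ², so λ_F2² = h² − (0.0361) = 0.569 − 0.0361 = 0.5329.
|λ| = √0.5329 = 0.7300.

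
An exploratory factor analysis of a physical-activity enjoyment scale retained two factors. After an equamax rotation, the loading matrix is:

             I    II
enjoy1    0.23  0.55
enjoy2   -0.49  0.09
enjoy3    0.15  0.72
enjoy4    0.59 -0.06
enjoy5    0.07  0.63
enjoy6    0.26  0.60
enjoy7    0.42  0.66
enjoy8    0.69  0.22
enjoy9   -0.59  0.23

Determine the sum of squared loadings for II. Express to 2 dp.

2.13

SS loadings for II = 0.55² + 0.09² + 0.72² + (-0.06)² + 0.63² + 0.60² + 0.66² + 0.22² + 0.23² = 0.3025 + 0.0081 + 0.5184 + 0.0036 + 0.3969 + 0.3600 + 0.4356 + 0.0484 + 0.0529 = 2.1264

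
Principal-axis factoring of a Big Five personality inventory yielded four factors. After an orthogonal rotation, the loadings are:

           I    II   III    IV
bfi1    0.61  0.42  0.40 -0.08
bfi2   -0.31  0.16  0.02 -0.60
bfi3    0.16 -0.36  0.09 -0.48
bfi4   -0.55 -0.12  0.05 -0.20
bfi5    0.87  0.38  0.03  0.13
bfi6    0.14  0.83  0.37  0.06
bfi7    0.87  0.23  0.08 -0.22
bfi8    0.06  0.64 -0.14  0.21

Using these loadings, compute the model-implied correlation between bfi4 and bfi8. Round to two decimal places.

r̂ = Σ λ_i·λ_j across factors = (-0.55)(0.06) + (-0.12)(0.64) + (0.05)(-0.14) + (-0.20)(0.21)
  = -0.0330 -0.0768 -0.0070 -0.0420 = -0.1588

-0.16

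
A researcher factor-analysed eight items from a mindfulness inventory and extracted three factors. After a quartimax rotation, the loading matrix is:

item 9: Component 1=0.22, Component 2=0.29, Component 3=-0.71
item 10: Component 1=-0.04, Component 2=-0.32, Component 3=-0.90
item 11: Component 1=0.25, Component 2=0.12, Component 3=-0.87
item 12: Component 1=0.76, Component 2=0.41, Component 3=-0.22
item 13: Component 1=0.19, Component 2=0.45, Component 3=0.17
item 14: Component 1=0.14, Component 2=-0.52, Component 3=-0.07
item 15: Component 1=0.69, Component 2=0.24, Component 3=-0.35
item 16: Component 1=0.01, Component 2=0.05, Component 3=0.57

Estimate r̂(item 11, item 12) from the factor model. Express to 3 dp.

r̂ = Σ λ_i·λ_j across factors = (0.25)(0.76) + (0.12)(0.41) + (-0.87)(-0.22)
  = +0.1900 +0.0492 +0.1914 = 0.4306

0.431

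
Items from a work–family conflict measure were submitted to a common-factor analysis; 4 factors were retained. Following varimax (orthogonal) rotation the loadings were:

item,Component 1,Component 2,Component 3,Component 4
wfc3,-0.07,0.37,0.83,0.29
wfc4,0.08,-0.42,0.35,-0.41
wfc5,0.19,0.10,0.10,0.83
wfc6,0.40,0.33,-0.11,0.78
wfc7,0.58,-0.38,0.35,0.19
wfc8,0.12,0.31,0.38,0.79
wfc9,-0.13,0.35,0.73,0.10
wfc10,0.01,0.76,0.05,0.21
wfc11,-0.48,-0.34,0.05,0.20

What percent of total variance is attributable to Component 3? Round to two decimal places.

18.20%

SS loadings for Component 3 = 0.83² + 0.35² + 0.10² + (-0.11)² + 0.35² + 0.38² + 0.73² + 0.05² + 0.05² = 1.6383
With 9 standardized items, total variance = 9. Proportion = 1.6383/9 = 0.1820 → 18.20%.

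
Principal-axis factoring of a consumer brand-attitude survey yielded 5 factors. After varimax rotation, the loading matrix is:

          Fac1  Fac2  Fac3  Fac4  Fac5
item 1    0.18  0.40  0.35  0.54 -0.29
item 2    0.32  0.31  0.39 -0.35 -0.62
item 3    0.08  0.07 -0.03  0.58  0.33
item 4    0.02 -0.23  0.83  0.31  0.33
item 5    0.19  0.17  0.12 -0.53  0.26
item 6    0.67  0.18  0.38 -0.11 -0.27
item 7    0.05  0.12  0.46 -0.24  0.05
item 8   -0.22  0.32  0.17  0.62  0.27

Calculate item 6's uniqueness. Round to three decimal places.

0.289

h² = 0.67² + 0.18² + 0.38² + (-0.11)² + (-0.27)² = 0.4489 + 0.0324 + 0.1444 + 0.0121 + 0.0729 = 0.7107
Uniqueness u² = 1 − h² = 1 − 0.7107 = 0.2893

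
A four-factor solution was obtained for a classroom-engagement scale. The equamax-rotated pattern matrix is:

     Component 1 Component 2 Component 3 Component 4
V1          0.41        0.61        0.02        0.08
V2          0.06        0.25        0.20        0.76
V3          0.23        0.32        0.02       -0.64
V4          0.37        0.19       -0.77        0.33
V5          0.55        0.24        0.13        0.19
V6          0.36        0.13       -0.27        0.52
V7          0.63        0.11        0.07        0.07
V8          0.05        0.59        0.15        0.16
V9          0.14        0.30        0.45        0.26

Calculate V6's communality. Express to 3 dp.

h² = 0.36² + 0.13² + (-0.27)² + 0.52² = 0.1296 + 0.0169 + 0.0729 + 0.2704 = 0.4898

0.490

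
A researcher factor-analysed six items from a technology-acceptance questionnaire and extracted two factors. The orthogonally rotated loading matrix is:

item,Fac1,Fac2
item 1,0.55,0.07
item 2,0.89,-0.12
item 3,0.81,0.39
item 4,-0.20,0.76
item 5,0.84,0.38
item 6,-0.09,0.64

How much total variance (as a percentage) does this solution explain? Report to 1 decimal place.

63.5%

SS loadings by factor: 2.5044, 1.3030; total = 3.8074.
Total variance with 6 standardized items is 6, so the solution explains 3.8074/6 = 0.6346 = 63.46%.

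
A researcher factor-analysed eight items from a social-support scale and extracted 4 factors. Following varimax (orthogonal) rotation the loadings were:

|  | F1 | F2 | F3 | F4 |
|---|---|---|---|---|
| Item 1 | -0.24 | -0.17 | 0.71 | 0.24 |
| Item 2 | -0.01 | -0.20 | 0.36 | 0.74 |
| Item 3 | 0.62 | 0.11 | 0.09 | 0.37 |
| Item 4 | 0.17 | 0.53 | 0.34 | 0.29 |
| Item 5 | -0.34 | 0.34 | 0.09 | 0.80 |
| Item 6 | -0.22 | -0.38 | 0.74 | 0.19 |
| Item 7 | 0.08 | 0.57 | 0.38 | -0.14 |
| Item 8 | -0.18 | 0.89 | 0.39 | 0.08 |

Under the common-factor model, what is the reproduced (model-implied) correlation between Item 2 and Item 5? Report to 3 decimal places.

r̂ = Σ λ_i·λ_j across factors = (-0.01)(-0.34) + (-0.20)(0.34) + (0.36)(0.09) + (0.74)(0.80)
  = +0.0034 -0.0680 +0.0324 +0.5920 = 0.5598

0.560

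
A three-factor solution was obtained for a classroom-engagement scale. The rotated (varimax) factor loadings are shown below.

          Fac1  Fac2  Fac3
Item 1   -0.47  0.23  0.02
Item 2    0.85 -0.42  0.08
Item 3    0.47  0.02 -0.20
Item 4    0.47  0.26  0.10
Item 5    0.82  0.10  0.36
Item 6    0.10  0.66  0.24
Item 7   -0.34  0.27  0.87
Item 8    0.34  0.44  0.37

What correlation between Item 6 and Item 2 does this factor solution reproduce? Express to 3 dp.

r̂ = Σ λ_i·λ_j across factors = (0.10)(0.85) + (0.66)(-0.42) + (0.24)(0.08)
  = +0.0850 -0.2772 +0.0192 = -0.1730

-0.173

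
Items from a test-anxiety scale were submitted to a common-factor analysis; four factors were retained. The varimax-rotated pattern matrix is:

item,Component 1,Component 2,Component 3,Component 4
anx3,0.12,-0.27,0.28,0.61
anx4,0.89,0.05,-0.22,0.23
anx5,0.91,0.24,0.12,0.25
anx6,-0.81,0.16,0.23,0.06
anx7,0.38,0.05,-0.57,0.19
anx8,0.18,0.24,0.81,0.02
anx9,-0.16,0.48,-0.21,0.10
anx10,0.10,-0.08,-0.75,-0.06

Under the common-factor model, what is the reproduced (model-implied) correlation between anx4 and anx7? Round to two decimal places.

0.51

r̂ = Σ λ_i·λ_j across factors = (0.89)(0.38) + (0.05)(0.05) + (-0.22)(-0.57) + (0.23)(0.19)
  = +0.3382 +0.0025 +0.1254 +0.0437 = 0.5098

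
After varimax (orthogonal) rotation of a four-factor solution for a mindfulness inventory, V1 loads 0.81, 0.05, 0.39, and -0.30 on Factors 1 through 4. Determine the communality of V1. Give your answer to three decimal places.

0.901

h² = 0.81² + 0.05² + 0.39² + (-0.30)² = 0.6561 + 0.0025 + 0.1521 + 0.0900 = 0.9007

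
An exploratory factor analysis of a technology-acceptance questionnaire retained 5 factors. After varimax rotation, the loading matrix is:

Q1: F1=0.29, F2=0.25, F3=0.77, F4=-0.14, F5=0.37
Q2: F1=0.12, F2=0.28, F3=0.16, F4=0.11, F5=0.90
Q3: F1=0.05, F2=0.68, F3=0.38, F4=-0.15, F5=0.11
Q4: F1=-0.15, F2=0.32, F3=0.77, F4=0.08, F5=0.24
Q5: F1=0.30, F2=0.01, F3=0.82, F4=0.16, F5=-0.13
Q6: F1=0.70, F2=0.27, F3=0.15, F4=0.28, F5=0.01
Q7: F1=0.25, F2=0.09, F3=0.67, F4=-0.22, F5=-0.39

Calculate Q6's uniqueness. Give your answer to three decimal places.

h² = 0.70² + 0.27² + 0.15² + 0.28² + 0.01² = 0.4900 + 0.0729 + 0.0225 + 0.0784 + 0.0001 = 0.6639
Uniqueness u² = 1 − h² = 1 − 0.6639 = 0.3361

0.336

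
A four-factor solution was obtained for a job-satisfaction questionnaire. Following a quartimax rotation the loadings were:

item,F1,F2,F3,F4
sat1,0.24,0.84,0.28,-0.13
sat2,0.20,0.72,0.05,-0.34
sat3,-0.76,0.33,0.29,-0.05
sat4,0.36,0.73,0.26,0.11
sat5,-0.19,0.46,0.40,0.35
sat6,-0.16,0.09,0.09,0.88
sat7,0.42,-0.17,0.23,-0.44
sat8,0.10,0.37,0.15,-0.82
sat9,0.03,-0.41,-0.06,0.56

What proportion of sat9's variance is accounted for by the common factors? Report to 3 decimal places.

0.486

h² = 0.03² + (-0.41)² + (-0.06)² + 0.56² = 0.0009 + 0.1681 + 0.0036 + 0.3136 = 0.4862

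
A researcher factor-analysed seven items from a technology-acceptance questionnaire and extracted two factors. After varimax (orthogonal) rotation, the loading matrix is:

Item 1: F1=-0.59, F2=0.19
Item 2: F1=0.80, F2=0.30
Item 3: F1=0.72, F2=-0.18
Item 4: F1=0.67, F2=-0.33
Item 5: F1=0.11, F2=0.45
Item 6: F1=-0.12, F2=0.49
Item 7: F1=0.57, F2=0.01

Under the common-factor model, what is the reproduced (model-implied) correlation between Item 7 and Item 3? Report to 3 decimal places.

0.409

r̂ = Σ λ_i·λ_j across factors = (0.57)(0.72) + (0.01)(-0.18)
  = +0.4104 -0.0018 = 0.4086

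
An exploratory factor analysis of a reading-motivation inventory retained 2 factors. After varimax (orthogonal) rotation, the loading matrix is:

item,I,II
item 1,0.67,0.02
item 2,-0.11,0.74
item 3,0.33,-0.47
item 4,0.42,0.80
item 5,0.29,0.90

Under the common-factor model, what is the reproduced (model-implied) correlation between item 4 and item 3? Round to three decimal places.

r̂ = Σ λ_i·λ_j across factors = (0.42)(0.33) + (0.80)(-0.47)
  = +0.1386 -0.3760 = -0.2374

-0.237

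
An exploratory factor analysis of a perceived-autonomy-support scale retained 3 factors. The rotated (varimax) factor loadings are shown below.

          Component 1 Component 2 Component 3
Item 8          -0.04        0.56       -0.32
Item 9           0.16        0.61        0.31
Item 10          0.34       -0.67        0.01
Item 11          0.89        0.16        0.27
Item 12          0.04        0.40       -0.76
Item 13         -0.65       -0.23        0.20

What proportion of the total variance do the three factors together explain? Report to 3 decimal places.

0.604

Communalities: 0.4176, 0.4938, 0.5646, 0.8906, 0.7392, 0.5154; Σh² = 3.6212.
Total variance with 6 standardized items is 6, so the solution explains 3.6212/6 = 0.6035.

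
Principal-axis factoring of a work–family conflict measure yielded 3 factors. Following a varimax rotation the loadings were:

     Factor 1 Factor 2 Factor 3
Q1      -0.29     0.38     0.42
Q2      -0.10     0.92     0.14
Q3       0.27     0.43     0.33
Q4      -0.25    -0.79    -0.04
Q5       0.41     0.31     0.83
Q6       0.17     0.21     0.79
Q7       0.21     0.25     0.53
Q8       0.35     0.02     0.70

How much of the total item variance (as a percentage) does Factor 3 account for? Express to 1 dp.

SS loadings for Factor 3 = 0.42² + 0.14² + 0.33² + (-0.04)² + 0.83² + 0.79² + 0.53² + 0.70² = 2.3904
With 8 standardized items, total variance = 8. Proportion = 2.3904/8 = 0.2988 → 29.88%.

29.9%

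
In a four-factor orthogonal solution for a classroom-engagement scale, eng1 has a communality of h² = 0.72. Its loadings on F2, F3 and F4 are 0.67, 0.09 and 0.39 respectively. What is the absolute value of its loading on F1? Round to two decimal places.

0.33

Under orthogonal rotation h² = Σλ², so λ_F1² = h² − (0.6091) = 0.72 − 0.6091 = 0.1109.
|λ| = √0.1109 = 0.3330.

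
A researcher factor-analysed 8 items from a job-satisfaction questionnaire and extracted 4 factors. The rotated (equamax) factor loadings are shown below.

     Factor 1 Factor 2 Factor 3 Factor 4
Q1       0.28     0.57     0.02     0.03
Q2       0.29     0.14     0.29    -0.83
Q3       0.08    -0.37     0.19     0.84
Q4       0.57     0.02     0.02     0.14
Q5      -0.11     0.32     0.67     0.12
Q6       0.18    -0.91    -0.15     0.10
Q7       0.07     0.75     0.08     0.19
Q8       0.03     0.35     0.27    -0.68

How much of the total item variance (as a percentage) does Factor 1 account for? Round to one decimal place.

SS loadings for Factor 1 = 0.28² + 0.29² + 0.08² + 0.57² + (-0.11)² + 0.18² + 0.07² + 0.03² = 0.5441
With 8 standardized items, total variance = 8. Proportion = 0.5441/8 = 0.0680 → 6.80%.

6.8%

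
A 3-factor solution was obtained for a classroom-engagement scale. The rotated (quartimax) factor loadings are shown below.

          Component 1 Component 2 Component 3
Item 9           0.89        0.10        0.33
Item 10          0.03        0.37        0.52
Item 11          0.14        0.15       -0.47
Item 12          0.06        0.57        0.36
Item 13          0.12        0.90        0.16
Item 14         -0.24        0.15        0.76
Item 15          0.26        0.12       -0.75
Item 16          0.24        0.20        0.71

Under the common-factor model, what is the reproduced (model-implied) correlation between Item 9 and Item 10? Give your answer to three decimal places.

r̂ = Σ λ_i·λ_j across factors = (0.89)(0.03) + (0.10)(0.37) + (0.33)(0.52)
  = +0.0267 +0.0370 +0.1716 = 0.2353

0.235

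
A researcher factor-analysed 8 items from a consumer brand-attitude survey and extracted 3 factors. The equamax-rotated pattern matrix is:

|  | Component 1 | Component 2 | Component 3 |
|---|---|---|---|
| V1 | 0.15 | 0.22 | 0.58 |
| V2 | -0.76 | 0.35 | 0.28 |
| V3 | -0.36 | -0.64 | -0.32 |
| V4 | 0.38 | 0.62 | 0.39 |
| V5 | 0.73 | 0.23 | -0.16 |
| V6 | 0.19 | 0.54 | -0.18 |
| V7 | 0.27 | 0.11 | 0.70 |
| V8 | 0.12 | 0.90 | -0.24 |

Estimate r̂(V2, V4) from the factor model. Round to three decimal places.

0.037

r̂ = Σ λ_i·λ_j across factors = (-0.76)(0.38) + (0.35)(0.62) + (0.28)(0.39)
  = -0.2888 +0.2170 +0.1092 = 0.0374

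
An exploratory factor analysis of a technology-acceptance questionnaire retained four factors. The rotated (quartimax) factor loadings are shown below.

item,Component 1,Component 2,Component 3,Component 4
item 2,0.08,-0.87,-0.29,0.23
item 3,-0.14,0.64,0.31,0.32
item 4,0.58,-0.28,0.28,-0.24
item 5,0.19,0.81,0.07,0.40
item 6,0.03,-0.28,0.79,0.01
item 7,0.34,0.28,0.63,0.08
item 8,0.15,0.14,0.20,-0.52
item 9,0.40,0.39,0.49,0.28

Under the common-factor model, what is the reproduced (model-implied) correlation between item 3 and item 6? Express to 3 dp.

0.065

r̂ = Σ λ_i·λ_j across factors = (-0.14)(0.03) + (0.64)(-0.28) + (0.31)(0.79) + (0.32)(0.01)
  = -0.0042 -0.1792 +0.2449 +0.0032 = 0.0647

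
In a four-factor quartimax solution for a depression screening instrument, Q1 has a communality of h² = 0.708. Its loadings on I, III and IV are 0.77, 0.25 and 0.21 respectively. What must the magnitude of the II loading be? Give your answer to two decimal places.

0.09

Under orthogonal rotation h² = Σλ², so λ_II² = h² − (0.6995) = 0.708 − 0.6995 = 0.0085.
|λ| = √0.0085 = 0.0922.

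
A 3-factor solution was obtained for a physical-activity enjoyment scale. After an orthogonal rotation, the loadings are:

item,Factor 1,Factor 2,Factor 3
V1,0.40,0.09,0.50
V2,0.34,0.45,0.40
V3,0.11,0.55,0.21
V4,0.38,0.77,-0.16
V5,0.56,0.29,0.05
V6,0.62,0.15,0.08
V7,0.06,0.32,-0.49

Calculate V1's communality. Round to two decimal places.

0.42

h² = 0.40² + 0.09² + 0.50² = 0.1600 + 0.0081 + 0.2500 = 0.4181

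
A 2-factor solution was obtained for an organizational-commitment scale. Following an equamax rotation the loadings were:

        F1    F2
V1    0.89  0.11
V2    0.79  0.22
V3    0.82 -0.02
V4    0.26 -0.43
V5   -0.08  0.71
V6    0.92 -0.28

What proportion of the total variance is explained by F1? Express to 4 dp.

SS loadings for F1 = 0.89² + 0.79² + 0.82² + 0.26² + (-0.08)² + 0.92² = 3.0090
Proportion of variance = 3.0090 / 6 = 0.5015.

0.5015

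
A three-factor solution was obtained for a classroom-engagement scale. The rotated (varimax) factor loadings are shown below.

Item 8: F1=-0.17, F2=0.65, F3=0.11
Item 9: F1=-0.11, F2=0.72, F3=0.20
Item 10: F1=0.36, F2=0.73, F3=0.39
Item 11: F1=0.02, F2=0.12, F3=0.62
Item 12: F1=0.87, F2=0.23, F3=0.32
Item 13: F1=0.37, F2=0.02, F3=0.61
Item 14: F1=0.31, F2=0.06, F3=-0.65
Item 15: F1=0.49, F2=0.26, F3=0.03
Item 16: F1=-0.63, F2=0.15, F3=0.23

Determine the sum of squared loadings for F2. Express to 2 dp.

1.64

SS loadings for F2 = 0.65² + 0.72² + 0.73² + 0.12² + 0.23² + 0.02² + 0.06² + 0.26² + 0.15² = 0.4225 + 0.5184 + 0.5329 + 0.0144 + 0.0529 + 0.0004 + 0.0036 + 0.0676 + 0.0225 = 1.6352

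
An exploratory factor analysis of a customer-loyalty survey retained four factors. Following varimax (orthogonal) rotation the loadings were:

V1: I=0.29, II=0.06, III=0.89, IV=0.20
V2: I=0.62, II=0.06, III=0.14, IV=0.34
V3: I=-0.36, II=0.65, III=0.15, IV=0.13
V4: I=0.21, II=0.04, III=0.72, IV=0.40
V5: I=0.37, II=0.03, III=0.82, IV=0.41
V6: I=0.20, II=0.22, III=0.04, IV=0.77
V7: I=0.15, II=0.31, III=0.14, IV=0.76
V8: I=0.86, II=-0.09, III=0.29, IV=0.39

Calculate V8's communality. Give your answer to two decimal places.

h² = 0.86² + (-0.09)² + 0.29² + 0.39² = 0.7396 + 0.0081 + 0.0841 + 0.1521 = 0.9839

0.98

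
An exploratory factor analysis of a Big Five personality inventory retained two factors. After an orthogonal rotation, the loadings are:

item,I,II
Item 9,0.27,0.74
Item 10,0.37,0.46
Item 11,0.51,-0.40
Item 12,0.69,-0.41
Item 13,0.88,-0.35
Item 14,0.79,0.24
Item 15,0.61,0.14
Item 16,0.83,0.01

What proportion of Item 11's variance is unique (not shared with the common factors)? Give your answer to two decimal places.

h² = 0.51² + (-0.40)² = 0.2601 + 0.1600 = 0.4201
Uniqueness u² = 1 − h² = 1 − 0.4201 = 0.5799

0.58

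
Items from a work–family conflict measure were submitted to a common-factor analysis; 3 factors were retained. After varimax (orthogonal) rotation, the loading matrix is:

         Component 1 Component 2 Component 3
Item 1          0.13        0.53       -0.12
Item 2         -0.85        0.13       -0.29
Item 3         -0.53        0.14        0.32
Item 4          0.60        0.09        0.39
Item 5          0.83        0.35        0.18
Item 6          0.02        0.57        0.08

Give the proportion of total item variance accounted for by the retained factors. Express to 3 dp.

0.539

Communalities: 0.3122, 0.8235, 0.4029, 0.5202, 0.8438, 0.3317; Σh² = 3.2343.
Total variance with 6 standardized items is 6, so the solution explains 3.2343/6 = 0.5390.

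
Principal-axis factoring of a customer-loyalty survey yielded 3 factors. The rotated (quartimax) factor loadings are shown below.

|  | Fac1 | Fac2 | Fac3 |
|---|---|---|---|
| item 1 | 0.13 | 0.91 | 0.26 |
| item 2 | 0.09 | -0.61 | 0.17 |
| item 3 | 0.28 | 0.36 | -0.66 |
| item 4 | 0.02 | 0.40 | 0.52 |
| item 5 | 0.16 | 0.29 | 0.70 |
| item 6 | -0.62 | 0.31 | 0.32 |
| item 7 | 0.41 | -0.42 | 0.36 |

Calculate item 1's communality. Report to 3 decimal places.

0.913

h² = 0.13² + 0.91² + 0.26² = 0.0169 + 0.8281 + 0.0676 = 0.9126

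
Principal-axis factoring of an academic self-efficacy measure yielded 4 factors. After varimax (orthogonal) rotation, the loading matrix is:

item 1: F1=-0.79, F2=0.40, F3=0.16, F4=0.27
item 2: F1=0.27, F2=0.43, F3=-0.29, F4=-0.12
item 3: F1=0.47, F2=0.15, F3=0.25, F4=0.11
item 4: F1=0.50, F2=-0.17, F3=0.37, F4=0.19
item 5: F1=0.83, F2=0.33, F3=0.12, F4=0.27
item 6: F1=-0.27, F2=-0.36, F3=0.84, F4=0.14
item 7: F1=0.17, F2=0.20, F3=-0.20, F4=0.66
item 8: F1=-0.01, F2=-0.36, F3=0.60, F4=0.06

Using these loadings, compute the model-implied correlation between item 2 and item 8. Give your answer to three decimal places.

-0.339

r̂ = Σ λ_i·λ_j across factors = (0.27)(-0.01) + (0.43)(-0.36) + (-0.29)(0.60) + (-0.12)(0.06)
  = -0.0027 -0.1548 -0.1740 -0.0072 = -0.3387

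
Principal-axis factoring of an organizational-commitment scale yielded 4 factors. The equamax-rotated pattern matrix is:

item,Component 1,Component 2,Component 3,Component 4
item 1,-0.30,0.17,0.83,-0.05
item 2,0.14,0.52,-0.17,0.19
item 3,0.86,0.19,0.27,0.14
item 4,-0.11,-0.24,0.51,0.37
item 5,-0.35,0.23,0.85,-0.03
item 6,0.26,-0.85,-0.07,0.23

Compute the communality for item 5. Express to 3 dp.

0.899

h² = (-0.35)² + 0.23² + 0.85² + (-0.03)² = 0.1225 + 0.0529 + 0.7225 + 0.0009 = 0.8988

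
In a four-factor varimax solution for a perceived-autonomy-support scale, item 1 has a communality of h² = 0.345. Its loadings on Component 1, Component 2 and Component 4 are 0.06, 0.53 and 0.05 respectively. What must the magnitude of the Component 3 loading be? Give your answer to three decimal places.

Under orthogonal rotation h² = Σλ², so λ_Component 3² = h² − (0.2870) = 0.345 − 0.2870 = 0.0580.
|λ| = √0.0580 = 0.2408.

0.241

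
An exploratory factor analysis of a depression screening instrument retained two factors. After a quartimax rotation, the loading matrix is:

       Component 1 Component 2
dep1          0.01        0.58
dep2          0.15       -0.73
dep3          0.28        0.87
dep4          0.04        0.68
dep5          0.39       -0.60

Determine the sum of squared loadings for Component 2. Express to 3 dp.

2.449

SS loadings for Component 2 = 0.58² + (-0.73)² + 0.87² + 0.68² + (-0.60)² = 0.3364 + 0.5329 + 0.7569 + 0.4624 + 0.3600 = 2.4486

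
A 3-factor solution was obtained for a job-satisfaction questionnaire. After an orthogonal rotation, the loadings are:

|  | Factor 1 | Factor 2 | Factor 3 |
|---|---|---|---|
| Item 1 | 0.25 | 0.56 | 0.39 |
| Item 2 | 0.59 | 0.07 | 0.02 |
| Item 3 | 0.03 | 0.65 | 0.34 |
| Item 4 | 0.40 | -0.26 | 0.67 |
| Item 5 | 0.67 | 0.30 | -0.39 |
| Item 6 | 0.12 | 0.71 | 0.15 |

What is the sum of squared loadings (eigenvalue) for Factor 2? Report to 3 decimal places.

SS loadings for Factor 2 = 0.56² + 0.07² + 0.65² + (-0.26)² + 0.30² + 0.71² = 0.3136 + 0.0049 + 0.4225 + 0.0676 + 0.0900 + 0.5041 = 1.4027

1.403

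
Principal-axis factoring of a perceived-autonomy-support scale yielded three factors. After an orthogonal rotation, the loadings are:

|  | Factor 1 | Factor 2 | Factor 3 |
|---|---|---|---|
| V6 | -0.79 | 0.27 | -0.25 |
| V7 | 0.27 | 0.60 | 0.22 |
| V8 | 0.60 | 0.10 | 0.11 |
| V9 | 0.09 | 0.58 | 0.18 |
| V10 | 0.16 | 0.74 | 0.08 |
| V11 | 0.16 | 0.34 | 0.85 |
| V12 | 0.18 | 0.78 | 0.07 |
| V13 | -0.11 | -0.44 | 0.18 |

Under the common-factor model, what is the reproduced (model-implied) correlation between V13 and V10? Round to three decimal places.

-0.329

r̂ = Σ λ_i·λ_j across factors = (-0.11)(0.16) + (-0.44)(0.74) + (0.18)(0.08)
  = -0.0176 -0.3256 +0.0144 = -0.3288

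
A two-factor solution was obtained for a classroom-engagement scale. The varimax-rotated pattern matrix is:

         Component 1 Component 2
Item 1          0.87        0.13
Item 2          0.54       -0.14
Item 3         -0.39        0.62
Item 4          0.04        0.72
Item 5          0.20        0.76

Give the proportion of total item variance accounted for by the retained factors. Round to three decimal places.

Communalities: 0.7738, 0.3112, 0.5365, 0.5200, 0.6176; Σh² = 2.7591.
Total variance with 5 standardized items is 5, so the solution explains 2.7591/5 = 0.5518.

0.552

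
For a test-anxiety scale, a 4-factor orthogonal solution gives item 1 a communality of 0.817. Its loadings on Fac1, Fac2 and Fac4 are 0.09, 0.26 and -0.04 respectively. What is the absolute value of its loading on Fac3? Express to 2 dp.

0.86

Under orthogonal rotation h² = Σλ², so λ_Fac3² = h² − (0.0773) = 0.817 − 0.0773 = 0.7397.
|λ| = √0.7397 = 0.8601.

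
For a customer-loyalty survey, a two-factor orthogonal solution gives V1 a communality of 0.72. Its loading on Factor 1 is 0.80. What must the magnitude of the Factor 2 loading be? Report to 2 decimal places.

0.28

Under orthogonal rotation h² = Σλ², so λ_Factor 2² = h² − (0.6400) = 0.72 − 0.6400 = 0.0800.
|λ| = √0.0800 = 0.2828.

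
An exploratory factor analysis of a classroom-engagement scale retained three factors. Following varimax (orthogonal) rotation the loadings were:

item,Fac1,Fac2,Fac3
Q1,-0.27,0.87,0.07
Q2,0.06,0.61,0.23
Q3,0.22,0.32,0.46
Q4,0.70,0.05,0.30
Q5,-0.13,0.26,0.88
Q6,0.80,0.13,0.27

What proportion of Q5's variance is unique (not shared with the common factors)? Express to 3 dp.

h² = (-0.13)² + 0.26² + 0.88² = 0.0169 + 0.0676 + 0.7744 = 0.8589
Uniqueness u² = 1 − h² = 1 − 0.8589 = 0.1411

0.141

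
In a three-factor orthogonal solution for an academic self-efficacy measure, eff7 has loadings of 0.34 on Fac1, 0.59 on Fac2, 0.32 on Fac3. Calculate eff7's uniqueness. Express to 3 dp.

0.434

h² = 0.34² + 0.59² + 0.32² = 0.1156 + 0.3481 + 0.1024 = 0.5661
Uniqueness u² = 1 − h² = 1 − 0.5661 = 0.4339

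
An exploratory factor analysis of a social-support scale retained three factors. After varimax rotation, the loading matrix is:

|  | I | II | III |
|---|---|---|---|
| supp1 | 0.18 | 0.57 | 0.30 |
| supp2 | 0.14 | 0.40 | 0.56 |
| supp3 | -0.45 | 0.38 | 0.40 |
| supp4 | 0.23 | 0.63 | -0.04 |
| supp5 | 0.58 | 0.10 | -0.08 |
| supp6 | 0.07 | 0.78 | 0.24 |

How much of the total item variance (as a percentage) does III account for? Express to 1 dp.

10.5%

SS loadings for III = 0.30² + 0.56² + 0.40² + (-0.04)² + (-0.08)² + 0.24² = 0.6292
With 6 standardized items, total variance = 6. Proportion = 0.6292/6 = 0.1049 → 10.49%.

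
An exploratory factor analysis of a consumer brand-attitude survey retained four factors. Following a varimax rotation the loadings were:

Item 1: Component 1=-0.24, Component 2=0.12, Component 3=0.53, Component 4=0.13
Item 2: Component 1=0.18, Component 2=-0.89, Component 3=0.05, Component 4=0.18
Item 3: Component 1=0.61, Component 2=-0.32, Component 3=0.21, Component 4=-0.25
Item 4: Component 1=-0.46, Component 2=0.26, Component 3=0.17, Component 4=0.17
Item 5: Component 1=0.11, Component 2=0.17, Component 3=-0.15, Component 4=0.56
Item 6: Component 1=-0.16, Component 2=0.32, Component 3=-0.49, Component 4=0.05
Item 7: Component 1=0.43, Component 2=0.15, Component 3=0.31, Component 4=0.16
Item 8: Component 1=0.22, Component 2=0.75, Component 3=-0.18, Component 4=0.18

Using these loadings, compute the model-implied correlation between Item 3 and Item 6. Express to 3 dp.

-0.315

r̂ = Σ λ_i·λ_j across factors = (0.61)(-0.16) + (-0.32)(0.32) + (0.21)(-0.49) + (-0.25)(0.05)
  = -0.0976 -0.1024 -0.1029 -0.0125 = -0.3154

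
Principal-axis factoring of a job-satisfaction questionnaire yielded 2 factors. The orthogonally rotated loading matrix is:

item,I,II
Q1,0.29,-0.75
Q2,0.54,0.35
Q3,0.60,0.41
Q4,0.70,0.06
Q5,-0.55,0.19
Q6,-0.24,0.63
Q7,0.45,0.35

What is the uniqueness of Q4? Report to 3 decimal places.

0.506

h² = 0.70² + 0.06² = 0.4900 + 0.0036 = 0.4936
Uniqueness u² = 1 − h² = 1 − 0.4936 = 0.5064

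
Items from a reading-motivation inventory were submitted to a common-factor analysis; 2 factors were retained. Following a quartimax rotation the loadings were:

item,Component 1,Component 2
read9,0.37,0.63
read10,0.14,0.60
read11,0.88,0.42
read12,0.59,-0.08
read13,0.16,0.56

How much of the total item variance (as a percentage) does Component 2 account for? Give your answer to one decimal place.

SS loadings for Component 2 = 0.63² + 0.60² + 0.42² + (-0.08)² + 0.56² = 1.2533
With 5 standardized items, total variance = 5. Proportion = 1.2533/5 = 0.2507 → 25.07%.

25.1%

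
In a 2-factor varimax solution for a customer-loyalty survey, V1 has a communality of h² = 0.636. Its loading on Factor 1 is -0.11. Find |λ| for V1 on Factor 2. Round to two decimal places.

Under orthogonal rotation h² = Σλ², so λ_Factor 2² = h² − (0.0121) = 0.636 − 0.0121 = 0.6239.
|λ| = √0.6239 = 0.7899.

0.79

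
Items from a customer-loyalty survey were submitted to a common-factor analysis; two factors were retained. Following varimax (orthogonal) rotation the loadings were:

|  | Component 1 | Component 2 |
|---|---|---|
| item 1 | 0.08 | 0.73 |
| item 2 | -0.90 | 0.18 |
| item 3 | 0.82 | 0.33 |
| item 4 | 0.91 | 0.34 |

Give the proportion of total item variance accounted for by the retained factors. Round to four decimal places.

0.7767

Communalities: 0.5393, 0.8424, 0.7813, 0.9437; Σh² = 3.1067.
Total variance with 4 standardized items is 4, so the solution explains 3.1067/4 = 0.7767.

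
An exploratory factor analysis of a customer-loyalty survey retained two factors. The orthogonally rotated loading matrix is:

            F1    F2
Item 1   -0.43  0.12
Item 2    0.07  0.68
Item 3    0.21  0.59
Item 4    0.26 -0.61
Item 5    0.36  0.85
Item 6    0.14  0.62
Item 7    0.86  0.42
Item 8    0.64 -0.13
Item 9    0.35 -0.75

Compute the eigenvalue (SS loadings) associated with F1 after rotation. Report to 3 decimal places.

SS loadings for F1 = (-0.43)² + 0.07² + 0.21² + 0.26² + 0.36² + 0.14² + 0.86² + 0.64² + 0.35² = 0.1849 + 0.0049 + 0.0441 + 0.0676 + 0.1296 + 0.0196 + 0.7396 + 0.4096 + 0.1225 = 1.7224

1.722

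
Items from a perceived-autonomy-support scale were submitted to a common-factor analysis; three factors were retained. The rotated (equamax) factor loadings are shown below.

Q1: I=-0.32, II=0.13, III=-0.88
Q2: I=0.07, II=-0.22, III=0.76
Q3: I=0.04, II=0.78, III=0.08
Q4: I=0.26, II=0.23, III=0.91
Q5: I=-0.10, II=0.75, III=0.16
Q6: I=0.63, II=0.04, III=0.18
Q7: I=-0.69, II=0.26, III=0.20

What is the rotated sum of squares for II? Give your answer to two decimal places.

1.36

SS loadings for II = 0.13² + (-0.22)² + 0.78² + 0.23² + 0.75² + 0.04² + 0.26² = 0.0169 + 0.0484 + 0.6084 + 0.0529 + 0.5625 + 0.0016 + 0.0676 = 1.3583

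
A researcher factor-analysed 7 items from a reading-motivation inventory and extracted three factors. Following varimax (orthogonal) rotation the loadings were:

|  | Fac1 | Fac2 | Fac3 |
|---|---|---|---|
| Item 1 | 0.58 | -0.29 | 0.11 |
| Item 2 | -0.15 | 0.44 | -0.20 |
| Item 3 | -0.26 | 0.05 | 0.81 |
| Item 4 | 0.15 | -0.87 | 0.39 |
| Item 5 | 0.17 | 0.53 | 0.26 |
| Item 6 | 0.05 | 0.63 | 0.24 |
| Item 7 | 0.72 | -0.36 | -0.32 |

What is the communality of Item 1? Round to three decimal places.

0.433

h² = 0.58² + (-0.29)² + 0.11² = 0.3364 + 0.0841 + 0.0121 = 0.4326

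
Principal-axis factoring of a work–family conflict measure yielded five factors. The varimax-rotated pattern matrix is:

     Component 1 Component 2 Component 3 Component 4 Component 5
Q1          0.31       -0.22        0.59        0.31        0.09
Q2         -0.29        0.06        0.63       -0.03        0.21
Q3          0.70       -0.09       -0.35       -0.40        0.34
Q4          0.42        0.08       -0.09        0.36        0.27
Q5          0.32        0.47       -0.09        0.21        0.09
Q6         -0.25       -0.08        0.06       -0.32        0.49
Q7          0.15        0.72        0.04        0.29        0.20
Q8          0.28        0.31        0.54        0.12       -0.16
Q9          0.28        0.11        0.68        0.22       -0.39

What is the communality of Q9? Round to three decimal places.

h² = 0.28² + 0.11² + 0.68² + 0.22² + (-0.39)² = 0.0784 + 0.0121 + 0.4624 + 0.0484 + 0.1521 = 0.7534

0.753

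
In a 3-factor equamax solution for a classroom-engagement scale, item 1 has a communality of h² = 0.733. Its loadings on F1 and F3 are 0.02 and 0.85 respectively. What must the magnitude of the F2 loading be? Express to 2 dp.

0.10

Under orthogonal rotation h² = Σλ², so λ_F2² = h² − (0.7229) = 0.733 − 0.7229 = 0.0101.
|λ| = √0.0101 = 0.1005.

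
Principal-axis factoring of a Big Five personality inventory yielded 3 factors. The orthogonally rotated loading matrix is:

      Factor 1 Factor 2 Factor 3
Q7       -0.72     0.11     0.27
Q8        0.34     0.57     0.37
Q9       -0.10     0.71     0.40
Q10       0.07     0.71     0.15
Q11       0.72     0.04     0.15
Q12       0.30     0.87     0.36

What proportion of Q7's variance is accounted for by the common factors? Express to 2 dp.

0.60

h² = (-0.72)² + 0.11² + 0.27² = 0.5184 + 0.0121 + 0.0729 = 0.6034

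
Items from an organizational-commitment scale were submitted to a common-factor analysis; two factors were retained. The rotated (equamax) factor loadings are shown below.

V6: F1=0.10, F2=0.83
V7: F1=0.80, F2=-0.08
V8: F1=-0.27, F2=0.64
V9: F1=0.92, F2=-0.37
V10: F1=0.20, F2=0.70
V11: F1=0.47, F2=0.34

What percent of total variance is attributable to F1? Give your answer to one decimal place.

SS loadings for F1 = 0.10² + 0.80² + (-0.27)² + 0.92² + 0.20² + 0.47² = 1.8302
With 6 standardized items, total variance = 6. Proportion = 1.8302/6 = 0.3050 → 30.50%.

30.5%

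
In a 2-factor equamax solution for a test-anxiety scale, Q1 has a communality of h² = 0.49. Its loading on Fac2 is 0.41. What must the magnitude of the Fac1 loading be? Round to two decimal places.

Under orthogonal rotation h² = Σλ², so λ_Fac1² = h² − (0.1681) = 0.49 − 0.1681 = 0.3219.
|λ| = √0.3219 = 0.5674.

0.57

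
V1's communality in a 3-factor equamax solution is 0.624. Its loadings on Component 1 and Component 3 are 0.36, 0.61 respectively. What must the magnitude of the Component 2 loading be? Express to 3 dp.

Under orthogonal rotation h² = Σλ², so λ_Component 2² = h² − (0.5017) = 0.624 − 0.5017 = 0.1223.
|λ| = √0.1223 = 0.3497.

0.350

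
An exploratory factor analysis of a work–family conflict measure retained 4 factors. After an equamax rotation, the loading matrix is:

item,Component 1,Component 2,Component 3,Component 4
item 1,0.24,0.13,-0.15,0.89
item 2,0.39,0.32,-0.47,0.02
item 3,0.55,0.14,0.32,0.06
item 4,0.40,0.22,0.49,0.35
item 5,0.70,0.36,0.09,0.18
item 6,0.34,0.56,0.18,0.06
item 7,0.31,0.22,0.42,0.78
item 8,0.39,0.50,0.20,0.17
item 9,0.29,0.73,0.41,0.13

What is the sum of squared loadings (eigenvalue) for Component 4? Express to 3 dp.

1.609

SS loadings for Component 4 = 0.89² + 0.02² + 0.06² + 0.35² + 0.18² + 0.06² + 0.78² + 0.17² + 0.13² = 0.7921 + 0.0004 + 0.0036 + 0.1225 + 0.0324 + 0.0036 + 0.6084 + 0.0289 + 0.0169 = 1.6088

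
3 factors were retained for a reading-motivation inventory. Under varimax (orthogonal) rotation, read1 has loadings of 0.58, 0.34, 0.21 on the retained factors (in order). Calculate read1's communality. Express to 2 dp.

0.50

h² = 0.58² + 0.34² + 0.21² = 0.3364 + 0.1156 + 0.0441 = 0.4961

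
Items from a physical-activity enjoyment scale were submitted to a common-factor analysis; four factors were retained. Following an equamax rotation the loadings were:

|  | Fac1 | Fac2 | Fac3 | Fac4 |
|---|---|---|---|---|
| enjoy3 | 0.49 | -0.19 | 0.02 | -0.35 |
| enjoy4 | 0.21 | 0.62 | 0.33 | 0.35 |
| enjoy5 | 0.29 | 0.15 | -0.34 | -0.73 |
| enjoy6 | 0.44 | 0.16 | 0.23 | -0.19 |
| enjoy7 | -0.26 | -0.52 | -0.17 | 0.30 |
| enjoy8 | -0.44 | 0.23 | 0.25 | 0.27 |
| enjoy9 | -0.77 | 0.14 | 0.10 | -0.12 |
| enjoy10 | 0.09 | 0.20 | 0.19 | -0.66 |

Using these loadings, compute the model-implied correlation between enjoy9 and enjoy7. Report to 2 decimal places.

0.07

r̂ = Σ λ_i·λ_j across factors = (-0.77)(-0.26) + (0.14)(-0.52) + (0.10)(-0.17) + (-0.12)(0.30)
  = +0.2002 -0.0728 -0.0170 -0.0360 = 0.0744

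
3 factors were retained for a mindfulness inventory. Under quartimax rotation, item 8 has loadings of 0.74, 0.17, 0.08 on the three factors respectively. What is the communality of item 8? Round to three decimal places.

h² = 0.74² + 0.17² + 0.08² = 0.5476 + 0.0289 + 0.0064 = 0.5829

0.583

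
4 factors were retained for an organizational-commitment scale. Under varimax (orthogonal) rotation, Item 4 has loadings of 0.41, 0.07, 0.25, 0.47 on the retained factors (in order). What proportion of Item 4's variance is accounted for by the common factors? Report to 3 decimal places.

0.456

h² = 0.41² + 0.07² + 0.25² + 0.47² = 0.1681 + 0.0049 + 0.0625 + 0.2209 = 0.4564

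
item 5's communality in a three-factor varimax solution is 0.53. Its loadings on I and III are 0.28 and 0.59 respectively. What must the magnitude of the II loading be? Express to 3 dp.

0.322

Under orthogonal rotation h² = Σλ², so λ_II² = h² − (0.4265) = 0.53 − 0.4265 = 0.1035.
|λ| = √0.1035 = 0.3217.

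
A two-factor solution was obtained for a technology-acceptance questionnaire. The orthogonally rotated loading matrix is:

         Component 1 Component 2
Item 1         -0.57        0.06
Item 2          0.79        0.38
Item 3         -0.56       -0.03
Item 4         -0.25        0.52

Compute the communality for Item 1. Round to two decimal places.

0.33

h² = (-0.57)² + 0.06² = 0.3249 + 0.0036 = 0.3285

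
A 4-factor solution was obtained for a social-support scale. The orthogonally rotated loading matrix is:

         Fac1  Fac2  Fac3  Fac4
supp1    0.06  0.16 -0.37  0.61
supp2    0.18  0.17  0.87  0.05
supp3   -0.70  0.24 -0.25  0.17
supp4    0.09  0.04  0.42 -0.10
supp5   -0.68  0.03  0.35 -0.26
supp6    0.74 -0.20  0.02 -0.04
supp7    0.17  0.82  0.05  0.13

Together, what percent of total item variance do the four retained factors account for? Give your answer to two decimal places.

59.40%

SS loadings by factor: 1.5730, 0.8270, 1.2581, 0.4996; total = 4.1577.
Total variance with 7 standardized items is 7, so the solution explains 4.1577/7 = 0.5940 = 59.40%.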